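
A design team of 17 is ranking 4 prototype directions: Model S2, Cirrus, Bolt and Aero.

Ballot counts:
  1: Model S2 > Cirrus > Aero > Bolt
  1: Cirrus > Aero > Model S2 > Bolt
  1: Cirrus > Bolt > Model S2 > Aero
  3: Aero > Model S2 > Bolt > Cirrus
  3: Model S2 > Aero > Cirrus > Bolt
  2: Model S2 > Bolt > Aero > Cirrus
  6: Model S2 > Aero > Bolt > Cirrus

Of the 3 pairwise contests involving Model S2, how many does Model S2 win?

3

Model S2 against each rival (17 engineers):
Model S2–Cirrus: Model S2 15–2.
Model S2 vs Bolt: Model S2 wins 16–1.
Model S2–Aero: Model S2 13–4.
Model S2 beats Cirrus, Bolt, Aero — 3 pairwise wins.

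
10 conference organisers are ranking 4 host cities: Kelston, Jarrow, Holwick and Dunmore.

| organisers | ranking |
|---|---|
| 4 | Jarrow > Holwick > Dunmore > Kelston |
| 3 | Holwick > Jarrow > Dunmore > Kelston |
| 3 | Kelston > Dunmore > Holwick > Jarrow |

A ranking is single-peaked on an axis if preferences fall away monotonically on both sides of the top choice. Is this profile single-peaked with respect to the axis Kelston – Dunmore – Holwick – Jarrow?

Axis positions: Kelston=1, Dunmore=2, Holwick=3, Jarrow=4.
Ballot type 1 (peak Jarrow at position 4): ranking walks positions 4-3-2-1, expanding outward from the peak — single-peaked.
Ballot type 2 (peak Holwick at position 3): ranking walks positions 3-4-2-1, expanding outward from the peak — single-peaked.
Ballot type 3 (peak Kelston at position 1): ranking walks positions 1-2-3-4, expanding outward from the peak — single-peaked.
Every ranking is single-peaked on this axis.

yes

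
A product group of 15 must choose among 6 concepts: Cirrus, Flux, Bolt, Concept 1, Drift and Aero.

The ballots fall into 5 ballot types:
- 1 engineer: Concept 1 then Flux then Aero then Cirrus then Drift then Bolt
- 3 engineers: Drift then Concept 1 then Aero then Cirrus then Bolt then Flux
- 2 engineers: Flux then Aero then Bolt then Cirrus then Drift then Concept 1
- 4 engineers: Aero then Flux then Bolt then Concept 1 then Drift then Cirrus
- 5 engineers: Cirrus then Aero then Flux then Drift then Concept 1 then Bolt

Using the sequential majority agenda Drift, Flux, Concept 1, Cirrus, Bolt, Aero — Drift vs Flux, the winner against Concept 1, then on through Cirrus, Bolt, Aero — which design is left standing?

Round 1: Drift vs Flux — 3–12, Flux advances.
Round 2: Flux vs Concept 1 — 11–4, Flux advances.
Round 3: Flux vs Cirrus — 7–8, Cirrus advances.
Round 4: Cirrus vs Bolt — 9–6, Cirrus advances.
Round 5: Cirrus vs Aero — 5–10, Aero advances.
The agenda winner is Aero.

Aero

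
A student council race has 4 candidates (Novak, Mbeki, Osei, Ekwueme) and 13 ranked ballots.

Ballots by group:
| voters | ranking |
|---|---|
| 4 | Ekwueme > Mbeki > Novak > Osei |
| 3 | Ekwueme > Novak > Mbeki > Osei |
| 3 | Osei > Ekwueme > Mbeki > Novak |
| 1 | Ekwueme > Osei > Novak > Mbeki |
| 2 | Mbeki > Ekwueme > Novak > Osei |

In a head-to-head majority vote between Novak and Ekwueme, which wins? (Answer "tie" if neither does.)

No ballot ranks Novak above Ekwueme: 0.
Ballots ranking Ekwueme above Novak: 13 − 0 = 13.
Ekwueme wins the head-to-head 13–0.

Ekwueme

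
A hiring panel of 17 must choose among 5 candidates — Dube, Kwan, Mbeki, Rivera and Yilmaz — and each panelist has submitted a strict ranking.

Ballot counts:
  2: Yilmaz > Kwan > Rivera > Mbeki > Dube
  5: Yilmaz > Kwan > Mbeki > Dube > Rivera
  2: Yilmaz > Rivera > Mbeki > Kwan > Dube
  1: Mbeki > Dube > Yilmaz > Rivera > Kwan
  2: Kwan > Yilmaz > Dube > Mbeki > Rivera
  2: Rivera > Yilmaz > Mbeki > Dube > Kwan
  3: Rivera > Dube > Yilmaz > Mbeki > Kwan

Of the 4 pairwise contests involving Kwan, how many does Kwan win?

3

Kwan against each rival (17 committee members):
Kwan vs Dube: Kwan is ranked higher on 2+5+2+2 = 11 ballots, Dube on 6. Kwan wins 11–6.
Kwan vs Mbeki: Kwan is ranked higher on 2+5+2 = 9 ballots, Mbeki on 8. Kwan wins 9–8.
Kwan vs Rivera: Kwan preferred on 2+5+2 = 9 ballots; Kwan wins 9–8.
Kwan vs Yilmaz: Kwan preferred on 2 ballots; Yilmaz wins 15–2.
Kwan beats Dube, Mbeki, Rivera; loses to Yilmaz — 3 pairwise wins.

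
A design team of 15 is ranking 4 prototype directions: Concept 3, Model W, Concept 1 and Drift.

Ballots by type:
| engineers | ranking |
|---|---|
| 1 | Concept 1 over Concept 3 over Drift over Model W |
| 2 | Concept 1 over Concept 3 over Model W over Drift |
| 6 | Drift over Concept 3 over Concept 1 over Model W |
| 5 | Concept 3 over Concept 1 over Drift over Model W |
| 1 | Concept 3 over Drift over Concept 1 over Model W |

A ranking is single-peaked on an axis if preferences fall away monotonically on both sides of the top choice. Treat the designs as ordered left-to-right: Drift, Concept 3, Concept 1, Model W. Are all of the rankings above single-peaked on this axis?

Axis positions: Drift=1, Concept 3=2, Concept 1=3, Model W=4.
Type 1 (peak Concept 1 at position 3): ranking walks positions 3-2-1-4, expanding outward from the peak — single-peaked.
Type 2 (peak Concept 1 at position 3): ranking walks positions 3-2-4-1, expanding outward from the peak — single-peaked.
Type 3 (peak Drift at position 1): ranking walks positions 1-2-3-4, expanding outward from the peak — single-peaked.
Type 4 (peak Concept 3 at position 2): ranking walks positions 2-3-1-4, expanding outward from the peak — single-peaked.
Type 5 (peak Concept 3 at position 2): ranking walks positions 2-1-3-4, expanding outward from the peak — single-peaked.
Every ranking is single-peaked on this axis.

yes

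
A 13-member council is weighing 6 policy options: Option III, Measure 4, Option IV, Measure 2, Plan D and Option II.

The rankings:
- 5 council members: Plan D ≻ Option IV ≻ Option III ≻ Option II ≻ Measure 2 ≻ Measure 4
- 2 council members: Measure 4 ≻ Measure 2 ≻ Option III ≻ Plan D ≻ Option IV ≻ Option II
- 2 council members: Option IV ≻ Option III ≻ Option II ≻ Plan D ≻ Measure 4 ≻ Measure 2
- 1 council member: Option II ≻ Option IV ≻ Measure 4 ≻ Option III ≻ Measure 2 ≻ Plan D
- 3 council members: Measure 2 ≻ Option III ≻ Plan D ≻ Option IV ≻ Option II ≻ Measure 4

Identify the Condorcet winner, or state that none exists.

none

Head-to-head results (13 council members):
Option III vs Measure 4: Option III wins 10–3.
Option III vs Option IV: Option IV wins 8–5.
Option III vs Measure 2: Option III, 8–5.
Option III vs Plan D: Option III, 8–5.
Option III vs Option II: Option III, 12–1.
Measure 4–Option IV: Option IV 11–2.
Measure 4–Measure 2: Measure 2 8–5.
Measure 4–Plan D: Plan D 10–3.
Measure 4 vs Option II: Option II, 11–2.
Option IV vs Measure 2: Option IV, 8–5.
Option IV–Plan D: Plan D 10–3.
Option IV vs Option II: Option IV, 12–1.
Measure 2 vs Plan D: Plan D wins 7–6.
Measure 2 vs Option II: Option II, 8–5.
Plan D–Option II: Plan D 10–3.
No option is unbeaten: Option III loses to Option IV; Measure 4 loses to Option III; Option IV loses to Plan D; Measure 2 loses to Option III; Plan D loses to Option III; Option II loses to Option III. In particular Option III > Plan D > Option IV > Option III is a majority cycle — no Condorcet winner exists.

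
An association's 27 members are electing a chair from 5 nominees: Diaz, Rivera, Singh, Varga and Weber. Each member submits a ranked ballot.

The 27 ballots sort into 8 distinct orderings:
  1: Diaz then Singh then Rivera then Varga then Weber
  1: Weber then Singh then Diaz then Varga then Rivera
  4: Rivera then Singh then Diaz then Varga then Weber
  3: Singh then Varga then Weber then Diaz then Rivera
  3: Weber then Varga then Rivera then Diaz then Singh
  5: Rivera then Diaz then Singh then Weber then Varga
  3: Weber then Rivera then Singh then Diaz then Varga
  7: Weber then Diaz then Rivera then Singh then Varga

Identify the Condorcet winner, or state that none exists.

Weber

Pairwise majorities:
Diaz vs Rivera: Diaz is ranked higher on 1+1+3+7 = 12 ballots, Rivera on 15. Rivera wins 15–12.
Diaz vs Singh: 1+3+5+7 = 16 for Diaz, 11 for Singh — Diaz by 16–11.
Diaz vs Varga: Diaz preferred on 1+1+4+5+3+7 = 21 ballots; Diaz wins 21–6.
Diaz vs Weber: 10 to 17, Weber.
Rivera vs Singh: 4+3+5+3+7 = 22 for Rivera, 5 for Singh — Rivera by 22–5.
Rivera vs Varga: 20 to 7, Rivera.
Rivera vs Weber: 1+4+5 = 10 for Rivera, 17 for Weber — Weber by 17–10.
Singh vs Varga: Singh preferred on 24 ballots; Singh wins 24–3.
Singh vs Weber: 13 to 14, Weber.
Varga vs Weber: Varga is ranked higher on 1+4+3 = 8 ballots, Weber on 19. Weber wins 19–8.
Weber defeats every rival head-to-head and is the Condorcet winner.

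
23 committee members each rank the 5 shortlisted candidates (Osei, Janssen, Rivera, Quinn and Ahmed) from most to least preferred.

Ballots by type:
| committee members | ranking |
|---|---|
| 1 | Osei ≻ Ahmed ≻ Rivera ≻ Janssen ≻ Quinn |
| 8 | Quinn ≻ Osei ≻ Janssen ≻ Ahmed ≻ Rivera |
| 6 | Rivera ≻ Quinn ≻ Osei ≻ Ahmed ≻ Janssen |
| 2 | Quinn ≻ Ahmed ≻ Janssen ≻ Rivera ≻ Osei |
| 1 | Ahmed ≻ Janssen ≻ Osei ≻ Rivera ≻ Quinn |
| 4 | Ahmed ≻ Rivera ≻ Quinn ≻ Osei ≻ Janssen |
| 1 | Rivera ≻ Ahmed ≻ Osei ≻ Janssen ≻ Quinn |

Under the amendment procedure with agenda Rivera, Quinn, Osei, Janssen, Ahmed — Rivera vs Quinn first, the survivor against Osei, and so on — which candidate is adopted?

Ahmed

Round 1: Rivera vs Quinn — 13–10, Rivera advances.
Round 2: Rivera vs Osei — 13–10, Rivera advances.
Round 3: Rivera vs Janssen — 12–11, Rivera advances.
Round 4: Rivera vs Ahmed — 7–16, Ahmed advances.
Ahmed survives the agenda.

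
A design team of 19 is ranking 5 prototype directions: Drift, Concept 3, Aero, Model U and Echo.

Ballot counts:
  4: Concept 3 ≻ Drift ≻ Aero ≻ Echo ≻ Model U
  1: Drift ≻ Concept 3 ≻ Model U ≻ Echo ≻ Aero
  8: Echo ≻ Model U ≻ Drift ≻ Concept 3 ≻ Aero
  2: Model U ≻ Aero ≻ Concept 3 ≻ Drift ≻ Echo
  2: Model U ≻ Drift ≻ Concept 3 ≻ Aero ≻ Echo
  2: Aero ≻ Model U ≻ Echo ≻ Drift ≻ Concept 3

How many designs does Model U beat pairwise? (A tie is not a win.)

3

Model U against each rival (19 engineers):
Model U vs Drift: Model U is ranked higher on 8+2+2+2 = 14 ballots, Drift on 5. Model U wins 14–5.
Model U vs Concept 3: Model U preferred on 8+2+2+2 = 14 ballots; Model U wins 14–5.
Model U vs Aero: 13 to 6, Model U.
Model U vs Echo: 1+2+2+2 = 7 for Model U, 12 for Echo — Echo by 12–7.
Model U beats Drift, Concept 3, Aero; loses to Echo — 3 pairwise wins.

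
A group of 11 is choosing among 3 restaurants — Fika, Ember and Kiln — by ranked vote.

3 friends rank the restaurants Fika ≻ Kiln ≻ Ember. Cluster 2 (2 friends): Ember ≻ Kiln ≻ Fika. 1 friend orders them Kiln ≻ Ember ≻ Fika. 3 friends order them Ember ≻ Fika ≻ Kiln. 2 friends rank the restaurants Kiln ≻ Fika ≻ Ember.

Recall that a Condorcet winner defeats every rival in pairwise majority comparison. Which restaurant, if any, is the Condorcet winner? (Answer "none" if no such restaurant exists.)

none

Head-to-head results (11 friends):
Fika–Ember: Ember 6–5.
Fika vs Kiln: Fika, 6–5.
Ember vs Kiln: Kiln, 6–5.
Every restaurant loses at least once (Fika loses to Ember; Ember loses to Kiln; Kiln loses to Fika). The majority relation contains the cycle Fika → Kiln → Ember → Fika, so there is no Condorcet winner.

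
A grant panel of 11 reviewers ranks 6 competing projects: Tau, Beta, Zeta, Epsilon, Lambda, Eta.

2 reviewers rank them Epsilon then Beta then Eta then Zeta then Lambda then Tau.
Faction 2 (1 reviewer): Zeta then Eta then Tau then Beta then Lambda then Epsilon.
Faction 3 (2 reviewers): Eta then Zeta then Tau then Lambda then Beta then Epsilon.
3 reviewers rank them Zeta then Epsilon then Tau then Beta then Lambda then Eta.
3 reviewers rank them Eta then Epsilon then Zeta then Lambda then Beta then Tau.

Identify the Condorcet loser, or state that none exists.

Lambda

Pairwise majorities:
Tau vs Beta: Tau is ranked higher on 1+2+3 = 6 ballots, Beta on 5. Tau wins 6–5.
Tau vs Zeta: 0 for Tau, 11 for Zeta — Zeta by 11–0.
Tau–Epsilon: Epsilon 8–3.
Tau vs Lambda: Tau, 6–5.
Tau vs Eta: 3 to 8, Eta.
Beta vs Zeta: Zeta, 9–2.
Beta–Epsilon: Epsilon 8–3.
Beta vs Lambda: 6 to 5, Beta.
Beta vs Eta: Eta wins 6–5.
Zeta vs Epsilon: Zeta is ranked higher on 1+2+3 = 6 ballots, Epsilon on 5. Zeta wins 6–5.
Zeta vs Lambda: Zeta wins 11–0.
Zeta vs Eta: Eta, 7–4.
Epsilon vs Lambda: Epsilon wins 8–3.
Epsilon vs Eta: Eta wins 6–5.
Lambda vs Eta: 3 to 8, Eta.
Only Lambda has no wins; Lambda is the Condorcet loser.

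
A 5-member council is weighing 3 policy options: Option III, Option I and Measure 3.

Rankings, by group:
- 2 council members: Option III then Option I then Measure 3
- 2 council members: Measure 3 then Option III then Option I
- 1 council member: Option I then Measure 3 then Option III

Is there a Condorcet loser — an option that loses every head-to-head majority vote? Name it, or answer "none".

Pairwise majorities:
Option III vs Option I: Option III, 4–1.
Option III vs Measure 3: Measure 3 wins 3–2.
Option I vs Measure 3: 3 to 2, Option I.
Every option wins at least one matchup (Option III beats Option I; Option I beats Measure 3; Measure 3 beats Option III), so there is no Condorcet loser.

none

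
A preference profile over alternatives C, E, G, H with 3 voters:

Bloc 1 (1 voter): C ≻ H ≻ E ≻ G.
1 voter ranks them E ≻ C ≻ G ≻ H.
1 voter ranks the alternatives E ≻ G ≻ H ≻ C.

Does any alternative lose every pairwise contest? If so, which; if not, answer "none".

H

Head-to-head results (3 voters):
C vs E: C is ranked higher on 1 ballot, E on 2. E wins 2–1.
C vs G: C wins 2–1.
C vs H: C preferred on 1+1 = 2 ballots; C wins 2–1.
E vs G: E wins 3–0.
E vs H: 1+1 = 2 for E, 1 for H — E by 2–1.
G–H: G 2–1.
H loses to every other alternative — it is the Condorcet loser.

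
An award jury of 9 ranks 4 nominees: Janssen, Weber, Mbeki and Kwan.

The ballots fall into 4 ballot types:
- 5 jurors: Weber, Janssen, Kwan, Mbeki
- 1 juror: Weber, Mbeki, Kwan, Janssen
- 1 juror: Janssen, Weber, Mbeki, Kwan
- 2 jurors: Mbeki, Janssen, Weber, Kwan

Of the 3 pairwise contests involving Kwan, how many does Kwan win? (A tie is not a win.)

1

Kwan against each rival (9 jurors):
Kwan vs Janssen: Janssen wins 8–1.
Kwan vs Weber: Kwan is ranked higher on 0 ballots, Weber on 9. Weber wins 9–0.
Kwan vs Mbeki: 5 to 4, Kwan.
Kwan beats Mbeki; loses to Janssen, Weber — 1 pairwise win.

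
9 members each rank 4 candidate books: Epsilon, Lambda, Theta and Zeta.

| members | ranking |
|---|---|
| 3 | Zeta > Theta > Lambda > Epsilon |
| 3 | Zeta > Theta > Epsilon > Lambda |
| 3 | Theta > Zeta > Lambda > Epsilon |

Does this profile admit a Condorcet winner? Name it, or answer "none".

Zeta

Pairwise majorities:
Epsilon vs Lambda: Epsilon preferred on 3 ballots; Lambda wins 6–3.
Epsilon vs Theta: Theta wins 9–0.
Epsilon vs Zeta: Zeta, 9–0.
Lambda vs Theta: Theta, 9–0.
Lambda vs Zeta: Zeta wins 9–0.
Theta vs Zeta: 3 for Theta, 6 for Zeta — Zeta by 6–3.
Zeta wins every pairwise contest, so Zeta is the Condorcet winner.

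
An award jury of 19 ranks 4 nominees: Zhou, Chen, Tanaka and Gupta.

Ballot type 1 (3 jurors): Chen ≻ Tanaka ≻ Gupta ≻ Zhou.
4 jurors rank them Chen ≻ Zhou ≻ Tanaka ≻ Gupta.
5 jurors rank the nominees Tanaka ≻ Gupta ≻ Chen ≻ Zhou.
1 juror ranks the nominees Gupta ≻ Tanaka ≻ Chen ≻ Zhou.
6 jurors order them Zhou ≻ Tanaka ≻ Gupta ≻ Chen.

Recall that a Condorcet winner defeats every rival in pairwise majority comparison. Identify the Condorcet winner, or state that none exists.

Pairwise majorities:
Zhou–Chen: Chen 13–6.
Zhou vs Tanaka: 10 to 9, Zhou.
Zhou vs Gupta: Zhou preferred on 4+6 = 10 ballots; Zhou wins 10–9.
Chen vs Tanaka: Chen preferred on 3+4 = 7 ballots; Tanaka wins 12–7.
Chen vs Gupta: Gupta, 12–7.
Tanaka vs Gupta: Tanaka wins 18–1.
Every nominee loses at least once (Zhou loses to Chen; Chen loses to Tanaka; Tanaka loses to Zhou; Gupta loses to Zhou). The majority relation contains the cycle Zhou → Tanaka → Chen → Zhou, so there is no Condorcet winner.

none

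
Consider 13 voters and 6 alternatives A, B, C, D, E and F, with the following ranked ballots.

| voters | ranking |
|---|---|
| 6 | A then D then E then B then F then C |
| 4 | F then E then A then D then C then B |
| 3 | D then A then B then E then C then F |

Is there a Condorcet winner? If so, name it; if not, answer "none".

Head-to-head results (13 voters):
A vs B: 13 to 0, A.
A vs C: A preferred on 6+4+3 = 13 ballots; A wins 13–0.
A vs D: A preferred on 6+4 = 10 ballots; A wins 10–3.
A vs E: 9 to 4, A.
A vs F: A preferred on 6+3 = 9 ballots; A wins 9–4.
B vs C: 6+3 = 9 for B, 4 for C — B by 9–4.
B vs D: B preferred on 0 ballots; D wins 13–0.
B vs E: 3 to 10, E.
B vs F: B preferred on 6+3 = 9 ballots; B wins 9–4.
C vs D: 0 for C, 13 for D — D by 13–0.
C vs E: C is ranked higher on 0 ballots, E on 13. E wins 13–0.
C vs F: 3 to 10, F.
D vs E: D is ranked higher on 6+3 = 9 ballots, E on 4. D wins 9–4.
D vs F: D preferred on 6+3 = 9 ballots; D wins 9–4.
E vs F: 9 to 4, E.
A defeats every rival head-to-head and is the Condorcet winner.

A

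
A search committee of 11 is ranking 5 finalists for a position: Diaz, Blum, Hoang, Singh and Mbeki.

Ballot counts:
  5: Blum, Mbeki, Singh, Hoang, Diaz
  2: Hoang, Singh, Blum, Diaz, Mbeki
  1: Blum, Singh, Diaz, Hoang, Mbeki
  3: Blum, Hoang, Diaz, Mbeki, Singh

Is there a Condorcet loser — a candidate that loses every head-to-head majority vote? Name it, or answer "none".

Pairwise majorities:
Diaz vs Blum: Diaz preferred on 0 ballots; Blum wins 11–0.
Diaz vs Hoang: Diaz is ranked higher on 1 ballot, Hoang on 10. Hoang wins 10–1.
Diaz vs Singh: Singh, 8–3.
Diaz vs Mbeki: Diaz wins 6–5.
Blum vs Hoang: Blum, 9–2.
Blum–Singh: Blum 9–2.
Blum–Mbeki: Blum 11–0.
Hoang–Singh: Singh 6–5.
Hoang vs Mbeki: 6 to 5, Hoang.
Singh vs Mbeki: Singh preferred on 2+1 = 3 ballots; Mbeki wins 8–3.
Every candidate wins at least one matchup (Diaz beats Mbeki; Blum beats Diaz; Hoang beats Diaz; Singh beats Diaz; Mbeki beats Singh), so there is no Condorcet loser.

none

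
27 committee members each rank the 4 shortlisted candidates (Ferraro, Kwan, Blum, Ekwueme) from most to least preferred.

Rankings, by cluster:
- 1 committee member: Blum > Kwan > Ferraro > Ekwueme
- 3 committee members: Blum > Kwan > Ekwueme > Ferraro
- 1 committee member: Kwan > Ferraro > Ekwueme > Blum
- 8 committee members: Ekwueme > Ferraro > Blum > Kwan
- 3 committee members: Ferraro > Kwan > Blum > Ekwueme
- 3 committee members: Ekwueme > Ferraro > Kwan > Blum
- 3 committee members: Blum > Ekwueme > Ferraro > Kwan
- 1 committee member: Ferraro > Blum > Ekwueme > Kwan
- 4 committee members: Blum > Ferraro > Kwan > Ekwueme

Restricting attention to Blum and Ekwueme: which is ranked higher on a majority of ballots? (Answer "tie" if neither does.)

Ballots ranking Blum above Ekwueme: 1 + 3 + 3 + 3 + 1 + 4 = 15.
Ballots ranking Ekwueme above Blum: 27 − 15 = 12.
Blum wins the head-to-head 15–12.

Blum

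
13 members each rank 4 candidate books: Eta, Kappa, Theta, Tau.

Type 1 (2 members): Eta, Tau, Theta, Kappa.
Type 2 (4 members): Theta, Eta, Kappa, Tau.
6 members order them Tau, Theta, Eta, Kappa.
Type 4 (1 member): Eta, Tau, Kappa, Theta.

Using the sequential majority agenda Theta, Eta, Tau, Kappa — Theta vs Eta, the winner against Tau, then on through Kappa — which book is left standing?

Round 1: Theta vs Eta — 10–3, Theta advances.
Round 2: Theta vs Tau — 4–9, Tau advances.
Round 3: Tau vs Kappa — 9–4, Tau advances.
Tau survives the agenda.

Tau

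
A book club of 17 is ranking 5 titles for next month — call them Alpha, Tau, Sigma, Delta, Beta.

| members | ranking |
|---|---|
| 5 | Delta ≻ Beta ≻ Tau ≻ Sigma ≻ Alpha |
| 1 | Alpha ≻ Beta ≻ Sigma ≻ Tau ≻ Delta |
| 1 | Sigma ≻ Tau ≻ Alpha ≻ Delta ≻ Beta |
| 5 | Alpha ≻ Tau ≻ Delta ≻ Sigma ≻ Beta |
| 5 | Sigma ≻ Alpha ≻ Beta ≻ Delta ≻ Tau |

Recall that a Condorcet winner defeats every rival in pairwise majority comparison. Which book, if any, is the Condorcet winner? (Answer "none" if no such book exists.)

none

Check each pair by majority over 17 ballots:
Alpha vs Tau: 1+5+5 = 11 for Alpha, 6 for Tau — Alpha by 11–6.
Alpha vs Sigma: 1+5 = 6 for Alpha, 11 for Sigma — Sigma by 11–6.
Alpha vs Delta: 1+1+5+5 = 12 for Alpha, 5 for Delta — Alpha by 12–5.
Alpha vs Beta: Alpha is ranked higher on 1+1+5+5 = 12 ballots, Beta on 5. Alpha wins 12–5.
Tau vs Sigma: 5+5 = 10 for Tau, 7 for Sigma — Tau by 10–7.
Tau vs Delta: 7 to 10, Delta.
Tau vs Beta: 1+5 = 6 for Tau, 11 for Beta — Beta by 11–6.
Sigma vs Delta: Sigma preferred on 1+1+5 = 7 ballots; Delta wins 10–7.
Sigma vs Beta: 1+5+5 = 11 for Sigma, 6 for Beta — Sigma by 11–6.
Delta vs Beta: Delta is ranked higher on 5+1+5 = 11 ballots, Beta on 6. Delta wins 11–6.
No book is unbeaten: Alpha loses to Sigma; Tau loses to Alpha; Sigma loses to Tau; Delta loses to Alpha; Beta loses to Alpha. In particular Alpha → Tau → Sigma → Alpha is a majority cycle — no Condorcet winner exists.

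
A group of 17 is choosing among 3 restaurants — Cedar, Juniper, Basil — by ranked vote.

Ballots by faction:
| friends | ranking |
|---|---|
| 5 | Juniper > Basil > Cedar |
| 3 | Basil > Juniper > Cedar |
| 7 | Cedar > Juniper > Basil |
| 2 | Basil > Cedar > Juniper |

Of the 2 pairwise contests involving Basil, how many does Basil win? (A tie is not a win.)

Basil against each rival (17 friends):
Basil vs Cedar: Basil wins 10–7.
Basil–Juniper: Juniper 12–5.
Basil beats Cedar; loses to Juniper — 1 pairwise win.

1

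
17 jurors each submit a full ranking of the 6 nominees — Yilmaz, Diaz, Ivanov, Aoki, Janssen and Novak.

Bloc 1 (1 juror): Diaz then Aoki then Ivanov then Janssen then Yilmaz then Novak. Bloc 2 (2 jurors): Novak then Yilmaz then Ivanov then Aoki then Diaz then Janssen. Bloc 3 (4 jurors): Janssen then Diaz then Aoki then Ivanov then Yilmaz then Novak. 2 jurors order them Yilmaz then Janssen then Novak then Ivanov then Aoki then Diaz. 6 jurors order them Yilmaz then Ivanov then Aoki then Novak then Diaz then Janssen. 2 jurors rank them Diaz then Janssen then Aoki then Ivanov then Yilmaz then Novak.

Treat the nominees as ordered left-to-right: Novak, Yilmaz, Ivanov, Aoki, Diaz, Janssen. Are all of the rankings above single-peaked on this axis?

Axis positions: Novak=1, Yilmaz=2, Ivanov=3, Aoki=4, Diaz=5, Janssen=6.
Bloc 1 (peak Diaz at position 5): ranking walks positions 5-4-3-6-2-1, expanding outward from the peak — single-peaked.
Bloc 2 (peak Novak at position 1): ranking walks positions 1-2-3-4-5-6, expanding outward from the peak — single-peaked.
Bloc 3 (peak Janssen at position 6): ranking walks positions 6-5-4-3-2-1, expanding outward from the peak — single-peaked.
Bloc 4: ranking walks positions 2-6-1-3-4-5; Janssen is ranked above Ivanov even though Ivanov lies between Janssen and the peak Yilmaz on the axis — preferences dip and rise again. Not single-peaked.
Bloc 5 (peak Yilmaz at position 2): ranking walks positions 2-3-4-1-5-6, expanding outward from the peak — single-peaked.
Bloc 6 (peak Diaz at position 5): ranking walks positions 5-6-4-3-2-1, expanding outward from the peak — single-peaked.
Bloc 4 violates single-peakedness, so the profile is not single-peaked on this axis.

no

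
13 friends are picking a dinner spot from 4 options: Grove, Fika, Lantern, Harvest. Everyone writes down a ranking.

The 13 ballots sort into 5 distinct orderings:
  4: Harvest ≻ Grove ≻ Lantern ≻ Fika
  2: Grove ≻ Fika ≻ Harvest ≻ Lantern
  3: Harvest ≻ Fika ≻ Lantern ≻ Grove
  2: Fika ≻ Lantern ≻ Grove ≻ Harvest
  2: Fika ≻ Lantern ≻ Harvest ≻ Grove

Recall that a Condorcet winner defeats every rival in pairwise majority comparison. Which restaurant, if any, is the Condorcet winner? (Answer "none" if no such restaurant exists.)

Harvest

Check each pair by majority over 13 ballots:
Grove vs Fika: Fika wins 7–6.
Grove–Lantern: Lantern 7–6.
Grove–Harvest: Harvest 9–4.
Fika vs Lantern: Fika, 9–4.
Fika vs Harvest: Harvest, 7–6.
Lantern–Harvest: Harvest 9–4.
Harvest defeats every rival head-to-head and is the Condorcet winner.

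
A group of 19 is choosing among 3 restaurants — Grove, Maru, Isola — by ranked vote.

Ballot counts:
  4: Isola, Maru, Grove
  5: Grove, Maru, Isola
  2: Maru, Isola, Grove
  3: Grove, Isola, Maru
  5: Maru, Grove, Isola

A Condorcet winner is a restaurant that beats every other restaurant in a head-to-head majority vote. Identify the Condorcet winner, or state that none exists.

Maru

Pairwise majorities:
Grove vs Maru: Grove is ranked higher on 5+3 = 8 ballots, Maru on 11. Maru wins 11–8.
Grove vs Isola: Grove preferred on 5+3+5 = 13 ballots; Grove wins 13–6.
Maru vs Isola: Maru is ranked higher on 5+2+5 = 12 ballots, Isola on 7. Maru wins 12–7.
Maru defeats every rival head-to-head and is the Condorcet winner.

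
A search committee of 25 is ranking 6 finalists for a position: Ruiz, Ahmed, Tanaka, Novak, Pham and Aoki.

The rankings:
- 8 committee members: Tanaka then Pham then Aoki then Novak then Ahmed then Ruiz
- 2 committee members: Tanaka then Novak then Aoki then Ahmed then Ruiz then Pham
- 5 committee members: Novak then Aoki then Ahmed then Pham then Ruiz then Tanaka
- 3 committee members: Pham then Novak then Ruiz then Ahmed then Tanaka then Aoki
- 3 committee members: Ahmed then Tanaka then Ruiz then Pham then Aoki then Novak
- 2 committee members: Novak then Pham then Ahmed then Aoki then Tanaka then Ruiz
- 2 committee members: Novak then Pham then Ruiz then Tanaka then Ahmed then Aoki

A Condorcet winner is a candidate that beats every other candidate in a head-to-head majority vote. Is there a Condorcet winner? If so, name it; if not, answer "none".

none

Check each pair by majority over 25 ballots:
Ruiz vs Ahmed: Ruiz is ranked higher on 3+2 = 5 ballots, Ahmed on 20. Ahmed wins 20–5.
Ruiz vs Tanaka: Ruiz is ranked higher on 5+3+2 = 10 ballots, Tanaka on 15. Tanaka wins 15–10.
Ruiz vs Novak: Ruiz preferred on 3 ballots; Novak wins 22–3.
Ruiz vs Pham: Ruiz is ranked higher on 2+3 = 5 ballots, Pham on 20. Pham wins 20–5.
Ruiz vs Aoki: Ruiz is ranked higher on 3+3+2 = 8 ballots, Aoki on 17. Aoki wins 17–8.
Ahmed vs Tanaka: 5+3+3+2 = 13 for Ahmed, 12 for Tanaka — Ahmed by 13–12.
Ahmed vs Novak: Ahmed preferred on 3 ballots; Novak wins 22–3.
Ahmed vs Pham: Ahmed preferred on 2+5+3 = 10 ballots; Pham wins 15–10.
Ahmed vs Aoki: Ahmed preferred on 3+3+2+2 = 10 ballots; Aoki wins 15–10.
Tanaka vs Novak: 8+2+3 = 13 for Tanaka, 12 for Novak — Tanaka by 13–12.
Tanaka vs Pham: Tanaka preferred on 8+2+3 = 13 ballots; Tanaka wins 13–12.
Tanaka vs Aoki: 8+2+3+3+2 = 18 for Tanaka, 7 for Aoki — Tanaka by 18–7.
Novak vs Pham: 11 to 14, Pham.
Novak vs Aoki: 14 to 11, Novak.
Pham vs Aoki: Pham preferred on 8+3+3+2+2 = 18 ballots; Pham wins 18–7.
Each candidate drops at least one matchup (Ruiz loses to Ahmed; Ahmed loses to Novak; Tanaka loses to Ahmed; Novak loses to Tanaka; Pham loses to Tanaka; Aoki loses to Tanaka); the cycle Ahmed > Tanaka > Novak > Ahmed rules out a Condorcet winner.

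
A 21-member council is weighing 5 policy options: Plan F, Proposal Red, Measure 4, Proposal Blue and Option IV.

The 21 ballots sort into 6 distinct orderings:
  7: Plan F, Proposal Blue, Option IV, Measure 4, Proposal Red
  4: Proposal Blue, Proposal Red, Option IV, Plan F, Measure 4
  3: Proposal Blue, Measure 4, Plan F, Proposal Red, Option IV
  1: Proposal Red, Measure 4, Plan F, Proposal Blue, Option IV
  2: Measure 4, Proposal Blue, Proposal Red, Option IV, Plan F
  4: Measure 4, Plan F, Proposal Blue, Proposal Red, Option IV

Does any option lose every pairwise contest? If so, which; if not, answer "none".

Pairwise majorities:
Plan F vs Proposal Red: 14 to 7, Plan F.
Plan F vs Measure 4: Plan F, 11–10.
Plan F vs Proposal Blue: 12 to 9, Plan F.
Plan F vs Option IV: Plan F wins 15–6.
Proposal Red vs Measure 4: Proposal Red preferred on 4+1 = 5 ballots; Measure 4 wins 16–5.
Proposal Red vs Proposal Blue: 1 to 20, Proposal Blue.
Proposal Red–Option IV: Proposal Red 14–7.
Measure 4 vs Proposal Blue: Proposal Blue wins 14–7.
Measure 4–Option IV: Option IV 11–10.
Proposal Blue vs Option IV: Proposal Blue wins 21–0.
Each option has at least one pairwise win (Plan F beats Proposal Red; Proposal Red beats Option IV; Measure 4 beats Proposal Red; Proposal Blue beats Proposal Red; Option IV beats Measure 4) — no Condorcet loser.

none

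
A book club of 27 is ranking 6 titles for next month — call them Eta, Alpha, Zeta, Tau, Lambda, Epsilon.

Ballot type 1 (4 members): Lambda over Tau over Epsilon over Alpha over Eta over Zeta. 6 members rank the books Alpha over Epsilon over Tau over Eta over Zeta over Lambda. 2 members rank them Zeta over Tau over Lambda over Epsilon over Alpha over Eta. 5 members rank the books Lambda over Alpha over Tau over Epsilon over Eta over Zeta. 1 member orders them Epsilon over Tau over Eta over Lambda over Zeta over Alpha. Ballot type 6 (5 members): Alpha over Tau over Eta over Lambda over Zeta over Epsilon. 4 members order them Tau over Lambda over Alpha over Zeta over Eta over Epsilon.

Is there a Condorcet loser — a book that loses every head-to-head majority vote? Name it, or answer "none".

Zeta

Pairwise majorities:
Eta vs Alpha: Eta is ranked higher on 1 ballot, Alpha on 26. Alpha wins 26–1.
Eta vs Zeta: Eta, 21–6.
Eta–Tau: Tau 27–0.
Eta vs Lambda: Lambda, 15–12.
Eta vs Epsilon: Eta preferred on 5+4 = 9 ballots; Epsilon wins 18–9.
Alpha vs Zeta: Alpha, 24–3.
Alpha vs Tau: Alpha, 16–11.
Alpha vs Lambda: Lambda wins 16–11.
Alpha vs Epsilon: Alpha preferred on 6+5+5+4 = 20 ballots; Alpha wins 20–7.
Zeta vs Tau: 2 to 25, Tau.
Zeta vs Lambda: Lambda, 19–8.
Zeta vs Epsilon: 11 to 16, Epsilon.
Tau vs Lambda: Tau, 18–9.
Tau–Epsilon: Tau 20–7.
Lambda vs Epsilon: 4+2+5+5+4 = 20 for Lambda, 7 for Epsilon — Lambda by 20–7.
Zeta is beaten in every head-to-head and is the Condorcet loser.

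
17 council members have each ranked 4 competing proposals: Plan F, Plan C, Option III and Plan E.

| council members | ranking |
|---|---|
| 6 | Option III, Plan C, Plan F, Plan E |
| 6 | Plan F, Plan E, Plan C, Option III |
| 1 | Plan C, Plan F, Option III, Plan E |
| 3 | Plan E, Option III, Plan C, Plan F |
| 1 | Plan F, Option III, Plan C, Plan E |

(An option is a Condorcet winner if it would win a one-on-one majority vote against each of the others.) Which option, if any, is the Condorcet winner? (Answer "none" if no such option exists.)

none

Pairwise majorities:
Plan F–Plan C: Plan C 10–7.
Plan F vs Option III: Option III, 9–8.
Plan F–Plan E: Plan F 14–3.
Plan C vs Option III: Option III wins 10–7.
Plan C vs Plan E: 6+1+1 = 8 for Plan C, 9 for Plan E — Plan E by 9–8.
Option III vs Plan E: 8 to 9, Plan E.
Each option drops at least one matchup (Plan F loses to Plan C; Plan C loses to Option III; Option III loses to Plan E; Plan E loses to Plan F); the cycle Plan F > Plan E > Plan C > Plan F rules out a Condorcet winner.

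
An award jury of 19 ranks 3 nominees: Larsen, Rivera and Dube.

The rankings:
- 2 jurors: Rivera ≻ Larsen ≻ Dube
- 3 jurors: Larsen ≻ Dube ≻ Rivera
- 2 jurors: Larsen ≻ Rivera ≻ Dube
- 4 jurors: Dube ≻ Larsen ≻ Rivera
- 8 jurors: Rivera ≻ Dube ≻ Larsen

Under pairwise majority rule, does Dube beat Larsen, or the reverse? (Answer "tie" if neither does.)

Ballots ranking Dube above Larsen: 4 + 8 = 12.
Ballots ranking Larsen above Dube: 19 − 12 = 7.
Dube wins the head-to-head 12–7.

Dube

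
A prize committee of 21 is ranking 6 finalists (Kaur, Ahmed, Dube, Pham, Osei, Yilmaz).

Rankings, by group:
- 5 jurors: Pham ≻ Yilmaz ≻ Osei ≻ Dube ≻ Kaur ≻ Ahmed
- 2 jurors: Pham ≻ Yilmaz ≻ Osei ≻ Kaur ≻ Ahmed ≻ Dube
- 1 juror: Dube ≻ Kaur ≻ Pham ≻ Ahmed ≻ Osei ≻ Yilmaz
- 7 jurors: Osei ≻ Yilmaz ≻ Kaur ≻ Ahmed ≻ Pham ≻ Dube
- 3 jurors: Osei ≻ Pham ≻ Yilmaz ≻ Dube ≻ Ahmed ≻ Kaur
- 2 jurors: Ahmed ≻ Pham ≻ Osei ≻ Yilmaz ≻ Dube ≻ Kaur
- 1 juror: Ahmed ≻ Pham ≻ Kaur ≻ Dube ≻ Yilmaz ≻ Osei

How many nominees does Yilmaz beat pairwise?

3

Yilmaz against each rival (21 jurors):
Yilmaz vs Kaur: 5+2+7+3+2 = 19 for Yilmaz, 2 for Kaur — Yilmaz by 19–2.
Yilmaz vs Ahmed: 5+2+7+3 = 17 for Yilmaz, 4 for Ahmed — Yilmaz by 17–4.
Yilmaz vs Dube: Yilmaz is ranked higher on 5+2+7+3+2 = 19 ballots, Dube on 2. Yilmaz wins 19–2.
Yilmaz vs Pham: Pham wins 14–7.
Yilmaz vs Osei: Osei wins 13–8.
Yilmaz beats Kaur, Ahmed, Dube; loses to Pham, Osei — 3 pairwise wins.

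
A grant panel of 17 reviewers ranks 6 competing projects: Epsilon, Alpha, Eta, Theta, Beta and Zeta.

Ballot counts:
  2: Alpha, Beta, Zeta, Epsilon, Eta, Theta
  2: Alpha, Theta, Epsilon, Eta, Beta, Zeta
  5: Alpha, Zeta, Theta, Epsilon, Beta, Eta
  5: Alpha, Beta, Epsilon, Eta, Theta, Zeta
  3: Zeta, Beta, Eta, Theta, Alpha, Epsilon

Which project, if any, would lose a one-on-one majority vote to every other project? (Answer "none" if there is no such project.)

Pairwise majorities:
Epsilon vs Alpha: 0 to 17, Alpha.
Epsilon vs Eta: Epsilon preferred on 2+2+5+5 = 14 ballots; Epsilon wins 14–3.
Epsilon–Theta: Theta 10–7.
Epsilon vs Beta: Epsilon preferred on 2+5 = 7 ballots; Beta wins 10–7.
Epsilon vs Zeta: 2+5 = 7 for Epsilon, 10 for Zeta — Zeta by 10–7.
Alpha vs Eta: Alpha preferred on 2+2+5+5 = 14 ballots; Alpha wins 14–3.
Alpha vs Theta: Alpha wins 14–3.
Alpha vs Beta: 2+2+5+5 = 14 for Alpha, 3 for Beta — Alpha by 14–3.
Alpha vs Zeta: Alpha preferred on 2+2+5+5 = 14 ballots; Alpha wins 14–3.
Eta vs Theta: 10 to 7, Eta.
Eta vs Beta: Eta is ranked higher on 2 ballots, Beta on 15. Beta wins 15–2.
Eta vs Zeta: Zeta, 10–7.
Theta vs Beta: Theta is ranked higher on 2+5 = 7 ballots, Beta on 10. Beta wins 10–7.
Theta vs Zeta: 2+5 = 7 for Theta, 10 for Zeta — Zeta by 10–7.
Beta vs Zeta: Beta, 9–8.
No project is winless: Epsilon beats Eta; Alpha beats Epsilon; Eta beats Theta; Theta beats Epsilon; Beta beats Epsilon; Zeta beats Epsilon. There is no Condorcet loser.

none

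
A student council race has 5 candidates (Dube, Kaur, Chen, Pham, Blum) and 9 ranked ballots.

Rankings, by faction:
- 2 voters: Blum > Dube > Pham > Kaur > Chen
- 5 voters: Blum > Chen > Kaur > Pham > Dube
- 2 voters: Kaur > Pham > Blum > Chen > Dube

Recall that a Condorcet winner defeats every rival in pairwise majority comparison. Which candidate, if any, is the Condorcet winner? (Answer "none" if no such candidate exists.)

Blum

Head-to-head results (9 voters):
Dube vs Kaur: Kaur, 7–2.
Dube vs Chen: 2 to 7, Chen.
Dube vs Pham: Pham, 7–2.
Dube vs Blum: Blum wins 9–0.
Kaur–Chen: Chen 5–4.
Kaur–Pham: Kaur 7–2.
Kaur vs Blum: Blum wins 7–2.
Chen vs Pham: 5 for Chen, 4 for Pham — Chen by 5–4.
Chen vs Blum: Chen preferred on 0 ballots; Blum wins 9–0.
Pham vs Blum: 2 for Pham, 7 for Blum — Blum by 7–2.
Only Blum has no losses; Blum is the Condorcet winner.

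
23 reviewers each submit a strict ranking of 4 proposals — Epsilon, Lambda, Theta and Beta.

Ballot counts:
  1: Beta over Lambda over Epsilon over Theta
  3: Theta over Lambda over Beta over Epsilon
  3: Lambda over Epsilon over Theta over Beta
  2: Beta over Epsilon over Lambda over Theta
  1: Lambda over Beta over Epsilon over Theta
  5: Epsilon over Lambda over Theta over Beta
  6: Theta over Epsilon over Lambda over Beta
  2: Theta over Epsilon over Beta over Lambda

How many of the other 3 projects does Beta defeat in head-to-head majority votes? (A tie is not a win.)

Beta against each rival (23 reviewers):
Beta vs Epsilon: Epsilon, 16–7.
Beta vs Lambda: 1+2+2 = 5 for Beta, 18 for Lambda — Lambda by 18–5.
Beta vs Theta: Beta is ranked higher on 1+2+1 = 4 ballots, Theta on 19. Theta wins 19–4.
Beta beats no one; loses to Epsilon, Lambda, Theta — 0 pairwise wins.

0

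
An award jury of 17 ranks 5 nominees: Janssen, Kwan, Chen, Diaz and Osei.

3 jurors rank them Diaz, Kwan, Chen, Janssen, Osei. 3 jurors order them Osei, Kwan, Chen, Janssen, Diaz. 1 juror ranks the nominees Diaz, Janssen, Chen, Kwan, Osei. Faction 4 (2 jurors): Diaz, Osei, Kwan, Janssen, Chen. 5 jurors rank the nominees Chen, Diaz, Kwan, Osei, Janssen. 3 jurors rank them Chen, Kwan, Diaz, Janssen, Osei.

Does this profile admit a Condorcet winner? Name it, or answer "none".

Head-to-head results (17 jurors):
Janssen vs Kwan: Kwan, 16–1.
Janssen vs Chen: Chen wins 14–3.
Janssen vs Diaz: Diaz wins 14–3.
Janssen vs Osei: Osei wins 10–7.
Kwan vs Chen: Chen wins 9–8.
Kwan vs Diaz: Diaz wins 11–6.
Kwan vs Osei: Kwan, 12–5.
Chen–Diaz: Chen 11–6.
Chen vs Osei: Chen wins 12–5.
Diaz vs Osei: Diaz, 14–3.
Chen defeats every rival head-to-head and is the Condorcet winner.

Chen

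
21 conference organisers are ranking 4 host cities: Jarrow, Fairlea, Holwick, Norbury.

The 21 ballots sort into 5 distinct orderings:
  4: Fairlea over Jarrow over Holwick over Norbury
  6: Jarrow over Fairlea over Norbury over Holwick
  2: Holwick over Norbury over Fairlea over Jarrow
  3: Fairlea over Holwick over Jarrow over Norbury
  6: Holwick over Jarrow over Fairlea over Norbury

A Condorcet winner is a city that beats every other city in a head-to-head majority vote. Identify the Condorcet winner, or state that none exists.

none

Pairwise majorities:
Jarrow vs Fairlea: Jarrow wins 12–9.
Jarrow vs Holwick: Holwick wins 11–10.
Jarrow–Norbury: Jarrow 19–2.
Fairlea vs Holwick: Fairlea is ranked higher on 4+6+3 = 13 ballots, Holwick on 8. Fairlea wins 13–8.
Fairlea vs Norbury: Fairlea preferred on 4+6+3+6 = 19 ballots; Fairlea wins 19–2.
Holwick vs Norbury: Holwick, 15–6.
No city is unbeaten: Jarrow loses to Holwick; Fairlea loses to Jarrow; Holwick loses to Fairlea; Norbury loses to Jarrow. In particular Jarrow → Fairlea → Holwick → Jarrow is a majority cycle — no Condorcet winner exists.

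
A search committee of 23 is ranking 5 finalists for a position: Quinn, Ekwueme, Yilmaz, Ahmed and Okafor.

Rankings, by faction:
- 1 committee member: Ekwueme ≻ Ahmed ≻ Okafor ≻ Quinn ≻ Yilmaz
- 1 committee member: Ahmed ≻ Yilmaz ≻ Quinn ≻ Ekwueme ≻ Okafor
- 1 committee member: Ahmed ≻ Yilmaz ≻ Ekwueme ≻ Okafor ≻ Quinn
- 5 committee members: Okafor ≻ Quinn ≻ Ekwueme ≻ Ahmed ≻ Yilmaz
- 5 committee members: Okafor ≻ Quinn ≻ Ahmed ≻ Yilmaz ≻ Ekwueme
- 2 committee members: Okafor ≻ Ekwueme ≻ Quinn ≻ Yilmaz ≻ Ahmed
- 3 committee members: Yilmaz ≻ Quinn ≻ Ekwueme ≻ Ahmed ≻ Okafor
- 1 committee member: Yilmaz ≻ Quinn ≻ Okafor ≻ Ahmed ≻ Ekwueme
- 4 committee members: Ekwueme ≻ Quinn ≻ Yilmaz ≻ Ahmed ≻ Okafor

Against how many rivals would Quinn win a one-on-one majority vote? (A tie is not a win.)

Quinn against each rival (23 committee members):
Quinn–Ekwueme: Quinn 15–8.
Quinn vs Yilmaz: 17 to 6, Quinn.
Quinn vs Ahmed: 5+5+2+3+1+4 = 20 for Quinn, 3 for Ahmed — Quinn by 20–3.
Quinn vs Okafor: 9 to 14, Okafor.
Quinn beats Ekwueme, Yilmaz, Ahmed; loses to Okafor — 3 pairwise wins.

3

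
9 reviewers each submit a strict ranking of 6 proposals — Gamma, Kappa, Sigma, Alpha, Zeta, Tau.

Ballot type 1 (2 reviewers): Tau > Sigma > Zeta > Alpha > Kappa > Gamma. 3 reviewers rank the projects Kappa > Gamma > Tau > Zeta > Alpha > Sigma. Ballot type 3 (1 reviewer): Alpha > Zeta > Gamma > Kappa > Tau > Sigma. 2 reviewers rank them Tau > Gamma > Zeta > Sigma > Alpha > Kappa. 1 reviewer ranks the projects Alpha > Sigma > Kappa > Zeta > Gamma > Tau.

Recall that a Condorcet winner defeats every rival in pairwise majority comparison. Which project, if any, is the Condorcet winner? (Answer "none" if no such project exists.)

Head-to-head results (9 reviewers):
Gamma vs Kappa: 3 to 6, Kappa.
Gamma–Sigma: Gamma 6–3.
Gamma vs Alpha: Gamma, 5–4.
Gamma–Zeta: Gamma 5–4.
Gamma vs Tau: Gamma is ranked higher on 3+1+1 = 5 ballots, Tau on 4. Gamma wins 5–4.
Kappa vs Sigma: 4 to 5, Sigma.
Kappa vs Alpha: Alpha wins 6–3.
Kappa vs Zeta: Zeta wins 5–4.
Kappa vs Tau: Kappa wins 5–4.
Sigma vs Alpha: Sigma is ranked higher on 2+2 = 4 ballots, Alpha on 5. Alpha wins 5–4.
Sigma vs Zeta: Sigma is ranked higher on 2+1 = 3 ballots, Zeta on 6. Zeta wins 6–3.
Sigma vs Tau: Sigma preferred on 1 ballot; Tau wins 8–1.
Alpha vs Zeta: Zeta wins 7–2.
Alpha vs Tau: 2 to 7, Tau.
Zeta vs Tau: 1+1 = 2 for Zeta, 7 for Tau — Tau by 7–2.
Every project loses at least once (Gamma loses to Kappa; Kappa loses to Sigma; Sigma loses to Gamma; Alpha loses to Gamma; Zeta loses to Gamma; Tau loses to Gamma). The majority relation contains the cycle Gamma > Sigma > Kappa > Gamma, so there is no Condorcet winner.

none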